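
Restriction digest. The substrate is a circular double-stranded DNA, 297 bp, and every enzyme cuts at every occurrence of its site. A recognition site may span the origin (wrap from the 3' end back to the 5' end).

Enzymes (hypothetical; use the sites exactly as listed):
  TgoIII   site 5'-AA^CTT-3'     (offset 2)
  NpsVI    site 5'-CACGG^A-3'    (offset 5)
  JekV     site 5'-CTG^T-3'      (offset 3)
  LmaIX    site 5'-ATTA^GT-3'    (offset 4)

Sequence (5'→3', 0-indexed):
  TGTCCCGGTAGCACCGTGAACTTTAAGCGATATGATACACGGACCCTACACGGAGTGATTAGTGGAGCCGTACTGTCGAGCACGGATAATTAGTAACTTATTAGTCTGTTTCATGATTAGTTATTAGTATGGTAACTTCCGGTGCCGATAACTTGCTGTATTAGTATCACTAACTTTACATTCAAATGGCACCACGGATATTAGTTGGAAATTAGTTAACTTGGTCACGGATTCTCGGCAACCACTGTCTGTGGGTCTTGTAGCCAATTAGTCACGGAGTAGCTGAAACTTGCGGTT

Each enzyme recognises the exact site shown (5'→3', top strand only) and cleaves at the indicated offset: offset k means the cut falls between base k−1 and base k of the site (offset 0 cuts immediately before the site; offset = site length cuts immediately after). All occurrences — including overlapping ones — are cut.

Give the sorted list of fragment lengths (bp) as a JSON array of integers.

[4,4,5,5,5,6,7,7,7,7,7,8,9,10,10,11,11,11,11,11,14,16,17,19,22,24,29]

Site scan:
  TgoIII AACTT/2: at [18, 94, 133, 149, 171, 217, 286] ⇒ [20, 96, 135, 151, 173, 219, 288]
  NpsVI CACGGA/5: at [37, 48, 80, 192, 225, 272] ⇒ [42, 53, 85, 197, 230, 277]
  JekV CTGT/3: at [72, 105, 155, 244, 248] ⇒ [75, 108, 158, 247, 251]
  LmaIX ATTAGT/4: at [57, 88, 99, 115, 122, 159, 199, 210, 266] ⇒ [61, 92, 103, 119, 126, 163, 203, 214, 270]

All cut coordinates (distinct, sorted): [20, 42, 53, 61, 75, 85, 92, 96, 103, 108, 119, 126, 135, 151, 158, 163, 173, 197, 203, 214, 219, 230, 247, 251, 270, 277, 288]

Fragment lengths:
  20→42: 22 bp
  42→53: 11 bp
  53→61: 8 bp
  61→75: 14 bp
  75→85: 10 bp
  85→92: 7 bp
  92→96: 4 bp
  96→103: 7 bp
  103→108: 5 bp
  108→119: 11 bp
  119→126: 7 bp
  126→135: 9 bp
  135→151: 16 bp
  151→158: 7 bp
  158→163: 5 bp
  163→173: 10 bp
  173→197: 24 bp
  197→203: 6 bp
  203→214: 11 bp
  214→219: 5 bp
  219→230: 11 bp
  230→247: 17 bp
  247→251: 4 bp
  251→270: 19 bp
  270→277: 7 bp
  277→288: 11 bp
  288→20 (wrap): 297-288+20 = 29 bp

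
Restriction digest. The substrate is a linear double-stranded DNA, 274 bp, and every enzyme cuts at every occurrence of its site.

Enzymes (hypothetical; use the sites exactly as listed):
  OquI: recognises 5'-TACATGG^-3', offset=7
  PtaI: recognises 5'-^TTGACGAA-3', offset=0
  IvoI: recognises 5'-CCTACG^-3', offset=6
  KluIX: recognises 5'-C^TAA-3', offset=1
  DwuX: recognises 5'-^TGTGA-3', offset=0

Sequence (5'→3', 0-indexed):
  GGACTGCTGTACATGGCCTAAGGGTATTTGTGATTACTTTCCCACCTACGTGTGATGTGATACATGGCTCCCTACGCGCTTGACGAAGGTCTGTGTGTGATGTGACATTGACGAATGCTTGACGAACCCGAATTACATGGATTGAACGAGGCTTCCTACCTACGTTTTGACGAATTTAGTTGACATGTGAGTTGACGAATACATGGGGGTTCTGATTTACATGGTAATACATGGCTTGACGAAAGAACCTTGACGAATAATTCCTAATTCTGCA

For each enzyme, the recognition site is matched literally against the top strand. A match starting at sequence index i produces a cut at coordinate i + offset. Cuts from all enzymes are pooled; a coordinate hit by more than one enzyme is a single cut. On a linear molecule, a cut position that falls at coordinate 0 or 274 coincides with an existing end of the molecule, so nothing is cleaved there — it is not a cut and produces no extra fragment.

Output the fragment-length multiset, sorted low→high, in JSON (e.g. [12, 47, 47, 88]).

Per-enzyme occurrences:
  OquI (TACATGG, off=7): starts [9, 60, 133, 199, 217, 227] → cuts [16, 67, 140, 206, 224, 234]
  PtaI (TTGACGAA, off=0): starts [79, 107, 118, 166, 191, 235, 249] → cuts [79, 107, 118, 166, 191, 235, 249]
  IvoI (CCTACG, off=6): starts [44, 70, 158] → cuts [50, 76, 164]
  KluIX (CTAA, off=1): starts [17, 263] → cuts [18, 264]
  DwuX (TGTGA, off=0): starts [28, 50, 55, 95, 100, 185] → cuts [28, 50, 55, 95, 100, 185]

Pooled cuts: [16, 18, 28, 50, 55, 67, 76, 79, 95, 100, 107, 118, 140, 164, 166, 185, 191, 206, 224, 234, 235, 249, 264]

Fragments:
  [0,16): 16 bp
  [16,18): 2 bp
  [18,28): 10 bp
  [28,50): 22 bp
  [50,55): 5 bp
  [55,67): 12 bp
  [67,76): 9 bp
  [76,79): 3 bp
  [79,95): 16 bp
  [95,100): 5 bp
  [100,107): 7 bp
  [107,118): 11 bp
  [118,140): 22 bp
  [140,164): 24 bp
  [164,166): 2 bp
  [166,185): 19 bp
  [185,191): 6 bp
  [191,206): 15 bp
  [206,224): 18 bp
  [224,234): 10 bp
  [234,235): 1 bp
  [235,249): 14 bp
  [249,264): 15 bp
  [264,274): 10 bp

[1,2,2,3,5,5,6,7,9,10,10,10,11,12,14,15,15,16,16,18,19,22,22,24]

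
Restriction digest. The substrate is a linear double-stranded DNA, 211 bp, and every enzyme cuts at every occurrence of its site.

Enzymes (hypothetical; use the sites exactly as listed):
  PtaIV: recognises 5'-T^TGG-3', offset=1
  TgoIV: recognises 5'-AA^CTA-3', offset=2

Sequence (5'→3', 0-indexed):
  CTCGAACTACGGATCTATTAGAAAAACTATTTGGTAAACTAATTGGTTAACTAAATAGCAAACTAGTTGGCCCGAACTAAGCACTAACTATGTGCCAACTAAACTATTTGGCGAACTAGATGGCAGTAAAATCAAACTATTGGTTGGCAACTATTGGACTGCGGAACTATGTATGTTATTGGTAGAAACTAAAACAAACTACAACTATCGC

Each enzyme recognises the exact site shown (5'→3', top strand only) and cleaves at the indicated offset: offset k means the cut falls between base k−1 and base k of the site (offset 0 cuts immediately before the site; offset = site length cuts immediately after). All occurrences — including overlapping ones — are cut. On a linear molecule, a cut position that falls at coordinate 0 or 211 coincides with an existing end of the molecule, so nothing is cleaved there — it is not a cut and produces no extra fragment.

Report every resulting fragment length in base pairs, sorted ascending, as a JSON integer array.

[4,4,4,5,5,5,5,5,6,6,6,7,7,7,7,9,9,10,11,11,12,12,13,20,21]

Per-enzyme occurrences:
  PtaIV TTGG/1: at [30, 42, 66, 107, 139, 143, 153, 178] ⇒ [31, 43, 67, 108, 140, 144, 154, 179]
  TgoIV AACTA/2: at [4, 24, 36, 48, 60, 74, 85, 96, 101, 113, 134, 148, 164, 186, 196, 202] ⇒ [6, 26, 38, 50, 62, 76, 87, 98, 103, 115, 136, 150, 166, 188, 198, 204]

Pooled cuts: [6, 26, 31, 38, 43, 50, 62, 67, 76, 87, 98, 103, 108, 115, 136, 140, 144, 150, 154, 166, 179, 188, 198, 204]

Fragments:
  [0,6): 6 bp
  [6,26): 20 bp
  [26,31): 5 bp
  [31,38): 7 bp
  [38,43): 5 bp
  [43,50): 7 bp
  [50,62): 12 bp
  [62,67): 5 bp
  [67,76): 9 bp
  [76,87): 11 bp
  [87,98): 11 bp
  [98,103): 5 bp
  [103,108): 5 bp
  [108,115): 7 bp
  [115,136): 21 bp
  [136,140): 4 bp
  [140,144): 4 bp
  [144,150): 6 bp
  [150,154): 4 bp
  [154,166): 12 bp
  [166,179): 13 bp
  [179,188): 9 bp
  [188,198): 10 bp
  [198,204): 6 bp
  [204,211): 7 bp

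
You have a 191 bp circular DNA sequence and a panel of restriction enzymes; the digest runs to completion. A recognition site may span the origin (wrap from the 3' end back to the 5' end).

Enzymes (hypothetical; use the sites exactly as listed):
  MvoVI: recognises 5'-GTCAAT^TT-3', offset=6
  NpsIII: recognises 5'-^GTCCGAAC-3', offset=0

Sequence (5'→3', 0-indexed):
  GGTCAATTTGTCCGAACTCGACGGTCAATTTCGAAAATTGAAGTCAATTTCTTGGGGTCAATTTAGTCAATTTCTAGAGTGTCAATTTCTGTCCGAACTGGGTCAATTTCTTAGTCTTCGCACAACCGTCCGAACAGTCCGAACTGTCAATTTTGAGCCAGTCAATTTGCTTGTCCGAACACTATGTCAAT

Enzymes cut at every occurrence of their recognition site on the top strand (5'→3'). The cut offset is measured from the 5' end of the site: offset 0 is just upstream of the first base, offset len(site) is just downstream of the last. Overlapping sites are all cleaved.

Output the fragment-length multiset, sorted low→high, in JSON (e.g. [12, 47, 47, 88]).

[2,4,6,9,9,14,15,15,15,17,19,20,20,26]

Site scan:
  MvoVI GTCAATTT/6: at [1, 23, 42, 56, 65, 80, 101, 145, 160] ⇒ [7, 29, 48, 62, 71, 86, 107, 151, 166]
  NpsIII GTCCGAAC/0: at [9, 90, 127, 136, 172] ⇒ [9, 90, 127, 136, 172]

All cut coordinates (distinct, sorted): [7, 9, 29, 48, 62, 71, 86, 90, 107, 127, 136, 151, 166, 172]

Fragment lengths:
  7→9: 2 bp
  9→29: 20 bp
  29→48: 19 bp
  48→62: 14 bp
  62→71: 9 bp
  71→86: 15 bp
  86→90: 4 bp
  90→107: 17 bp
  107→127: 20 bp
  127→136: 9 bp
  136→151: 15 bp
  151→166: 15 bp
  166→172: 6 bp
  172→7 (wrap): 191-172+7 = 26 bp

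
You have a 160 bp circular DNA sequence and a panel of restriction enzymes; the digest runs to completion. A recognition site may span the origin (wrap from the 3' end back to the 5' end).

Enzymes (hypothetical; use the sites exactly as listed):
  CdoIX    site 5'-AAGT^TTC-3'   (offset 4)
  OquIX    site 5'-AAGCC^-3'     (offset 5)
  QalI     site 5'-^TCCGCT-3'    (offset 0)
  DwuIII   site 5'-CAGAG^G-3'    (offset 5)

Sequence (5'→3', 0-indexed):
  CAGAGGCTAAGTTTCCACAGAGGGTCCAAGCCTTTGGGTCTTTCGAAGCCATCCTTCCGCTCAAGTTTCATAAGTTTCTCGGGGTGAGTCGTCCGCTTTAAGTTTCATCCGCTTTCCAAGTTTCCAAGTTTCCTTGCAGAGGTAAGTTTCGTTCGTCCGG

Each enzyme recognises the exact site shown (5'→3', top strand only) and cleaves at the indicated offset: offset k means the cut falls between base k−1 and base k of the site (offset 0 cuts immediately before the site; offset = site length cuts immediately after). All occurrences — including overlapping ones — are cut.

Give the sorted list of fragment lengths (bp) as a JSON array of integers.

[4,5,6,7,8,9,10,10,11,12,12,14,16,18,18]

Per-enzyme occurrences:
  CdoIX AAGTTTC/4: at [8, 62, 71, 99, 117, 125, 143] ⇒ [12, 66, 75, 103, 121, 129, 147]
  OquIX AAGCC/5: at [27, 45] ⇒ [32, 50]
  QalI TCCGCT/0: at [55, 91, 107] ⇒ [55, 91, 107]
  DwuIII CAGAGG/5: at [0, 17, 136] ⇒ [5, 22, 141]

All cut coordinates (distinct, sorted): [5, 12, 22, 32, 50, 55, 66, 75, 91, 103, 107, 121, 129, 141, 147]

Fragments:
  5→12: 7 bp
  12→22: 10 bp
  22→32: 10 bp
  32→50: 18 bp
  50→55: 5 bp
  55→66: 11 bp
  66→75: 9 bp
  75→91: 16 bp
  91→103: 12 bp
  103→107: 4 bp
  107→121: 14 bp
  121→129: 8 bp
  129→141: 12 bp
  141→147: 6 bp
  147→5 (wrap): 160-147+5 = 18 bp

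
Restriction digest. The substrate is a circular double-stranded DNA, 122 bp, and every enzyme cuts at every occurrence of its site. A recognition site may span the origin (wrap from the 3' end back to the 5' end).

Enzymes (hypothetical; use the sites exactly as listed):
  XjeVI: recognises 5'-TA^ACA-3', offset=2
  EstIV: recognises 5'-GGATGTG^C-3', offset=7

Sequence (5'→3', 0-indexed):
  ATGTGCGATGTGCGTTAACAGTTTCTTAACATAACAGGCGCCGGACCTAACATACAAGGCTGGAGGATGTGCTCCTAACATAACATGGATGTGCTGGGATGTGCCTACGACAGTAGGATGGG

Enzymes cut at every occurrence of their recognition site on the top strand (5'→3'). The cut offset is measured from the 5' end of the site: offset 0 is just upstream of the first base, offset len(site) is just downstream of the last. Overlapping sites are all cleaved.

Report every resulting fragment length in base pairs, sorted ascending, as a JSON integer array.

Site scan:
  XjeVI (TAACA, off=2): starts [15, 26, 31, 47, 75, 80] → cuts [17, 28, 33, 49, 77, 82]
  EstIV (GGATGTGC, off=7): starts [64, 86, 96, 120] → cuts [5, 71, 93, 103]

Pooled cuts: [5, 17, 28, 33, 49, 71, 77, 82, 93, 103]

Fragments:
  5→17: 12 bp
  17→28: 11 bp
  28→33: 5 bp
  33→49: 16 bp
  49→71: 22 bp
  71→77: 6 bp
  77→82: 5 bp
  82→93: 11 bp
  93→103: 10 bp
  103→5 (wrap): 122-103+5 = 24 bp

[5,5,6,10,11,11,12,16,22,24]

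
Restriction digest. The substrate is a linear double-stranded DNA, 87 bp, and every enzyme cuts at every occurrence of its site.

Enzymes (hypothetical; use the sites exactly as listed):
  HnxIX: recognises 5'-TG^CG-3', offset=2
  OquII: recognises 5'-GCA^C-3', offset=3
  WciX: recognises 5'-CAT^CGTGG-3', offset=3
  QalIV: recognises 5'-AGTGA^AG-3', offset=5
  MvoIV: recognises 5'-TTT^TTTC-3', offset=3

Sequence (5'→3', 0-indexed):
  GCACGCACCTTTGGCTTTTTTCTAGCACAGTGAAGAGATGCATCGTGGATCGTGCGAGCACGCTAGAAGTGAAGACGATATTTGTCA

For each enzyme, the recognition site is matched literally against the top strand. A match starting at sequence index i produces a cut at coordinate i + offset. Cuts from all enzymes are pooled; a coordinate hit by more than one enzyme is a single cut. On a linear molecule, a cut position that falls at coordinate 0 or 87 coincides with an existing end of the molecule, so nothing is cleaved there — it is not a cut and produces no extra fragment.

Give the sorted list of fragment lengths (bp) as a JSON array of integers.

[3,4,6,6,9,10,11,11,12,15]

Scan for sites:
  HnxIX (TGCG, off=2): starts [52] → cuts [54]
  OquII (GCAC, off=3): starts [0, 4, 24, 57] → cuts [3, 7, 27, 60]
  WciX (CATCGTGG, off=3): starts [40] → cuts [43]
  QalIV (AGTGAAG, off=5): starts [28, 67] → cuts [33, 72]
  MvoIV (TTTTTTC, off=3): starts [15] → cuts [18]

All cut coordinates (distinct, sorted): [3, 7, 18, 27, 33, 43, 54, 60, 72]

Fragment lengths:
  [0,3): 3 bp
  [3,7): 4 bp
  [7,18): 11 bp
  [18,27): 9 bp
  [27,33): 6 bp
  [33,43): 10 bp
  [43,54): 11 bp
  [54,60): 6 bp
  [60,72): 12 bp
  [72,87): 15 bp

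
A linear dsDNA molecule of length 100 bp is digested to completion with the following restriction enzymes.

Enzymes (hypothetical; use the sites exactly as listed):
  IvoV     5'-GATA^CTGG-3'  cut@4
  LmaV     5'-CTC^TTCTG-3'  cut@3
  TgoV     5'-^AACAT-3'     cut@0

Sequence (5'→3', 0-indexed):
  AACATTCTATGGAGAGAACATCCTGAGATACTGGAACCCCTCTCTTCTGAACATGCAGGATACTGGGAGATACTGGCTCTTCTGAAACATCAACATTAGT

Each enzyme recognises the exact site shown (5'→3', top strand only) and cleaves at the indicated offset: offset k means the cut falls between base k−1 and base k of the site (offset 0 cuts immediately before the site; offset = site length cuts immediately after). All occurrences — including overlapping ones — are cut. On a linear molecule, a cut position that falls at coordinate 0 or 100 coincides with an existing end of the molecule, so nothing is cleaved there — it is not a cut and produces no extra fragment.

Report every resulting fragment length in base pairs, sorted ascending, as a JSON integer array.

Site scan:
  IvoV GATACTGG/4: at [26, 58, 68] ⇒ [30, 62, 72]
  LmaV CTCTTCTG/3: at [41, 76] ⇒ [44, 79]
  TgoV AACAT/0: at [0, 16, 49, 85, 91] ⇒ [16, 49, 85, 91] (position 0 is a terminus of the linear molecule — no cut)

Pooled cuts: [16, 30, 44, 49, 62, 72, 79, 85, 91]

Fragment lengths:
  [0,16): 16 bp
  [16,30): 14 bp
  [30,44): 14 bp
  [44,49): 5 bp
  [49,62): 13 bp
  [62,72): 10 bp
  [72,79): 7 bp
  [79,85): 6 bp
  [85,91): 6 bp
  [91,100): 9 bp

[5,6,6,7,9,10,13,14,14,16]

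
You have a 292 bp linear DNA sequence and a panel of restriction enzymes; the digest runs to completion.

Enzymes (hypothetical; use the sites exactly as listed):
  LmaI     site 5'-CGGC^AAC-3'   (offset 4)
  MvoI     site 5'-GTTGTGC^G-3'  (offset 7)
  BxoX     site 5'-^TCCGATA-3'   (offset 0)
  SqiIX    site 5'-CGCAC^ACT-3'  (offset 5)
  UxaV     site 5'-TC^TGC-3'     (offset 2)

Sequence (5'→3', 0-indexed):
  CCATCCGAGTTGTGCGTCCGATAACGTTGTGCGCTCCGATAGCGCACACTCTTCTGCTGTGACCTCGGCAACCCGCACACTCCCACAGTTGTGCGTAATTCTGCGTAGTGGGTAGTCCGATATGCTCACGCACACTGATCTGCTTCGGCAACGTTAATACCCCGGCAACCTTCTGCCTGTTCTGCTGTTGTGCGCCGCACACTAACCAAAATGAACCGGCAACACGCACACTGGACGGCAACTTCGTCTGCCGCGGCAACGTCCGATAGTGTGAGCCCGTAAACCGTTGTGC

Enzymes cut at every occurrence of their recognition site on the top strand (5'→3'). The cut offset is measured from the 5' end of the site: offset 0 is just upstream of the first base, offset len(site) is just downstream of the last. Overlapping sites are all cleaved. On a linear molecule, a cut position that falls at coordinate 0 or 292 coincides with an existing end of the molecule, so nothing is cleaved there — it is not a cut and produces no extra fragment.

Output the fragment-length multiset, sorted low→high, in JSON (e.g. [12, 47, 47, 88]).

Per-enzyme occurrences:
  LmaI CGGCAAC/4: at [65, 145, 162, 216, 235, 253] ⇒ [69, 149, 166, 220, 239, 257]
  MvoI GTTGTGCG/7: at [8, 25, 87, 186] ⇒ [15, 32, 94, 193]
  BxoX TCCGATA/0: at [16, 34, 115, 261] ⇒ [16, 34, 115, 261]
  SqiIX CGCACACT/5: at [42, 73, 128, 195, 224] ⇒ [47, 78, 133, 200, 229]
  UxaV TCTGC/2: at [52, 99, 138, 171, 180, 246] ⇒ [54, 101, 140, 173, 182, 248]

Pooled cuts: [15, 16, 32, 34, 47, 54, 69, 78, 94, 101, 115, 133, 140, 149, 166, 173, 182, 193, 200, 220, 229, 239, 248, 257, 261]

Fragment lengths:
  [0,15): 15 bp
  [15,16): 1 bp
  [16,32): 16 bp
  [32,34): 2 bp
  [34,47): 13 bp
  [47,54): 7 bp
  [54,69): 15 bp
  [69,78): 9 bp
  [78,94): 16 bp
  [94,101): 7 bp
  [101,115): 14 bp
  [115,133): 18 bp
  [133,140): 7 bp
  [140,149): 9 bp
  [149,166): 17 bp
  [166,173): 7 bp
  [173,182): 9 bp
  [182,193): 11 bp
  [193,200): 7 bp
  [200,220): 20 bp
  [220,229): 9 bp
  [229,239): 10 bp
  [239,248): 9 bp
  [248,257): 9 bp
  [257,261): 4 bp
  [261,292): 31 bp

[1,2,4,7,7,7,7,7,9,9,9,9,9,9,10,11,13,14,15,15,16,16,17,18,20,31]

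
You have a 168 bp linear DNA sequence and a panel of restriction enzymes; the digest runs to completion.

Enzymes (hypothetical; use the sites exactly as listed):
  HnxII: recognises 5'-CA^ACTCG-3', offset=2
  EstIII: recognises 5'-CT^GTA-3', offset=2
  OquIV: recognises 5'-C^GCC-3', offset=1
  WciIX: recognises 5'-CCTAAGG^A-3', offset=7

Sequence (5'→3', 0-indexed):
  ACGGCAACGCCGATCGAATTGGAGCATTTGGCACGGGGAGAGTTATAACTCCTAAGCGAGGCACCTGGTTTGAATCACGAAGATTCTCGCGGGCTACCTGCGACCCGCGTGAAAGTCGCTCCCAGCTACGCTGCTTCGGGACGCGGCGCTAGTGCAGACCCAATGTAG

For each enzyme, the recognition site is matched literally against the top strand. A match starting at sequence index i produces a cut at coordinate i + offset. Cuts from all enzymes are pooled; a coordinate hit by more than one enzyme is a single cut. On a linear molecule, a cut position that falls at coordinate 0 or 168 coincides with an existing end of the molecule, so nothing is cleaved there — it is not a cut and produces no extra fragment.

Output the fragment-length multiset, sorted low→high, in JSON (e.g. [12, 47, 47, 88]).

Site scan:
  HnxII (CAACTCG, off=2): no sites
  EstIII (CTGTA, off=2): no sites
  OquIV (CGCC, off=1): starts [7] → cuts [8]
  WciIX (CCTAAGGA, off=7): no sites

All cut coordinates (distinct, sorted): [8]

Fragments:
  [0,8): 8 bp
  [8,168): 160 bp

[8,160]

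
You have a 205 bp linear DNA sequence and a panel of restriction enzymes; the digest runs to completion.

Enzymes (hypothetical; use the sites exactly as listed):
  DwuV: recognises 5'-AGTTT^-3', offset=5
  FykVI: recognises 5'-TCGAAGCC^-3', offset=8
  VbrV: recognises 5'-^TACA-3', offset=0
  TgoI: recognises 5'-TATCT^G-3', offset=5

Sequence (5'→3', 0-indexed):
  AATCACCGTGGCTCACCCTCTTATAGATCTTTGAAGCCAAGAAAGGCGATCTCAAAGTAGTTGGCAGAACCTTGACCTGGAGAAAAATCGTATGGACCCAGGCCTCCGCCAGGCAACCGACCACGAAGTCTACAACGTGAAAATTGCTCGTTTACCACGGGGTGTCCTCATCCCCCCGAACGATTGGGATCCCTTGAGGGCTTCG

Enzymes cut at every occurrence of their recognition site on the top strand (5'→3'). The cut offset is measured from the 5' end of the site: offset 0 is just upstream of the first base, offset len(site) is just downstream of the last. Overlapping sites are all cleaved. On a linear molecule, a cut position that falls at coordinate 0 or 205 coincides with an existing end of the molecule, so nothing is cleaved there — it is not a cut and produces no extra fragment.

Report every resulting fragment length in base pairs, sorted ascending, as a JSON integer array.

Scan for sites:
  DwuV (AGTTT, off=5): no sites
  FykVI (TCGAAGCC, off=8): no sites
  VbrV TACA/0: at [130] ⇒ [130]
  TgoI (TATCTG, off=5): no sites

Pooled cuts: [130]

Fragment lengths:
  [0,130): 130 bp
  [130,205): 75 bp

[75,130]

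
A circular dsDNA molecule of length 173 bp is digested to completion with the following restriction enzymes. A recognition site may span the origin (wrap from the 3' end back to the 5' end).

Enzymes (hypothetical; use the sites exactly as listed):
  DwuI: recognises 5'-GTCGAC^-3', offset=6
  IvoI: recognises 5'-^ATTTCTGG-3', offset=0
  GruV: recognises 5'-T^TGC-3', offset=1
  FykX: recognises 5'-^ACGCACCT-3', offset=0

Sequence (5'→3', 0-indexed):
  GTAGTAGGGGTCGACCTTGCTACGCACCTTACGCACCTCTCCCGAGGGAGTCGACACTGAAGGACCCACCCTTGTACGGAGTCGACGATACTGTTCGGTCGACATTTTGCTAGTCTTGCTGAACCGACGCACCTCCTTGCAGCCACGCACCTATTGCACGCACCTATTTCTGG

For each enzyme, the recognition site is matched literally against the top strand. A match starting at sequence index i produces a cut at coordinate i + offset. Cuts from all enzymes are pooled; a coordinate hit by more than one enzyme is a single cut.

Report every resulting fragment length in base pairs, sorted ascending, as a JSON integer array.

Per-enzyme occurrences:
  DwuI GTCGAC/6: at [9, 49, 80, 97] ⇒ [15, 55, 86, 103]
  IvoI ATTTCTGG/0: at [165] ⇒ [165]
  GruV TTGC/1: at [16, 106, 115, 136, 153] ⇒ [17, 107, 116, 137, 154]
  FykX ACGCACCT/0: at [21, 30, 126, 144, 157] ⇒ [21, 30, 126, 144, 157]

All cut coordinates (distinct, sorted): [15, 17, 21, 30, 55, 86, 103, 107, 116, 126, 137, 144, 154, 157, 165]

Fragment lengths:
  15→17: 2 bp
  17→21: 4 bp
  21→30: 9 bp
  30→55: 25 bp
  55→86: 31 bp
  86→103: 17 bp
  103→107: 4 bp
  107→116: 9 bp
  116→126: 10 bp
  126→137: 11 bp
  137→144: 7 bp
  144→154: 10 bp
  154→157: 3 bp
  157→165: 8 bp
  165→15 (wrap): 173-165+15 = 23 bp

[2,3,4,4,7,8,9,9,10,10,11,17,23,25,31]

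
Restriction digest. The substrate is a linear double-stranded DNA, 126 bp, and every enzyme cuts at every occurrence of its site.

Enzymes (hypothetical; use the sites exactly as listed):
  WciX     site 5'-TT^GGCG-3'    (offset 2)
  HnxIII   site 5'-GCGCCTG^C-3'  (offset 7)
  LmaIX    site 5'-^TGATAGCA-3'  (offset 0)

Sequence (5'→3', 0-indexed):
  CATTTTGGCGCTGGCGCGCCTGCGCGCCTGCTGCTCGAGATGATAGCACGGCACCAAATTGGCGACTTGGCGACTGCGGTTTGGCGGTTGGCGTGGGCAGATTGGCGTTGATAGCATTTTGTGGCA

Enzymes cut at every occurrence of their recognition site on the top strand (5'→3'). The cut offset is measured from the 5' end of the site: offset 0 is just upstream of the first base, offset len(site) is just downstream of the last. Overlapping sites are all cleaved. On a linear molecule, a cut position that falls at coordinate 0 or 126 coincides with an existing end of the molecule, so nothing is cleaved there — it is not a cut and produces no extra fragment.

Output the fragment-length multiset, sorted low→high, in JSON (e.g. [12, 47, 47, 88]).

Site scan:
  WciX (TTGGCG, off=2): starts [4, 58, 66, 80, 87, 101] → cuts [6, 60, 68, 82, 89, 103]
  HnxIII (GCGCCTGC, off=7): starts [15, 23] → cuts [22, 30]
  LmaIX (TGATAGCA, off=0): starts [40, 108] → cuts [40, 108]

All cut coordinates (distinct, sorted): [6, 22, 30, 40, 60, 68, 82, 89, 103, 108]

Fragment lengths:
  [0,6): 6 bp
  [6,22): 16 bp
  [22,30): 8 bp
  [30,40): 10 bp
  [40,60): 20 bp
  [60,68): 8 bp
  [68,82): 14 bp
  [82,89): 7 bp
  [89,103): 14 bp
  [103,108): 5 bp
  [108,126): 18 bp

[5,6,7,8,8,10,14,14,16,18,20]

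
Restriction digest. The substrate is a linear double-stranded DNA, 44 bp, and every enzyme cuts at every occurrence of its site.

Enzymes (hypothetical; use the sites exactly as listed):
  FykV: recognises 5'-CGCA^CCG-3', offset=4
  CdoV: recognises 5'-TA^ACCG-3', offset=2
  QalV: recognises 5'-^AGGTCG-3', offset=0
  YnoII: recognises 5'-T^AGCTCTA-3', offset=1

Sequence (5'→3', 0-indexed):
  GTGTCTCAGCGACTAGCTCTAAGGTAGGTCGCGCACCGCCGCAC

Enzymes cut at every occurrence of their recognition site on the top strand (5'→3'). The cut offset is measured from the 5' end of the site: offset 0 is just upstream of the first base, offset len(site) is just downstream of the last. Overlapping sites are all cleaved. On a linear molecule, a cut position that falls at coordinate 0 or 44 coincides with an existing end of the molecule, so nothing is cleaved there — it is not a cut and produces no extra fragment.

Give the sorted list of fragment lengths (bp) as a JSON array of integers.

Site scan:
  FykV CGCACCG/4: at [31] ⇒ [35]
  CdoV (TAACCG, off=2): no sites
  QalV AGGTCG/0: at [25] ⇒ [25]
  YnoII TAGCTCTA/1: at [13] ⇒ [14]

All cut coordinates (distinct, sorted): [14, 25, 35]

Fragments:
  [0,14): 14 bp
  [14,25): 11 bp
  [25,35): 10 bp
  [35,44): 9 bp

[9,10,11,14]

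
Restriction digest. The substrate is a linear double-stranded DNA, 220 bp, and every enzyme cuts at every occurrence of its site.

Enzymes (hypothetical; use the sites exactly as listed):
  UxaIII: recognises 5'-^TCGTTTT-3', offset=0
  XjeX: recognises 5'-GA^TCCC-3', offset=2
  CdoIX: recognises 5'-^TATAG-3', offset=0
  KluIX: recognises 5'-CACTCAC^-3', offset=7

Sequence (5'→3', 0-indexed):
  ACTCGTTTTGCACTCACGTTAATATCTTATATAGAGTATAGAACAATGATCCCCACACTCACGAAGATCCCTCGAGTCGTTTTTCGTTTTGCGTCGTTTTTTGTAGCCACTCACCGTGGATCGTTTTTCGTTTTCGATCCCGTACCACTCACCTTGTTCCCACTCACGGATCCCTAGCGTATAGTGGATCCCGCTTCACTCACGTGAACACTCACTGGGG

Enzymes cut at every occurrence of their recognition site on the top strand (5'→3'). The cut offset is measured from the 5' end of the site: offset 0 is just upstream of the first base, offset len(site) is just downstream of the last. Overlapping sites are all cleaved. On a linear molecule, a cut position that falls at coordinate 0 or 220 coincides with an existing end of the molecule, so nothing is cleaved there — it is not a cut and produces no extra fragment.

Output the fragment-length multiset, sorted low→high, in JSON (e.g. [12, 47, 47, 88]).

Per-enzyme occurrences:
  UxaIII (TCGTTTT, off=0): starts [2, 76, 83, 93, 120, 127] → cuts [2, 76, 83, 93, 120, 127]
  XjeX (GATCCC, off=2): starts [47, 65, 135, 168, 186] → cuts [49, 67, 137, 170, 188]
  CdoIX (TATAG, off=0): starts [29, 36, 179] → cuts [29, 36, 179]
  KluIX (CACTCAC, off=7): starts [10, 55, 107, 145, 160, 196, 208] → cuts [17, 62, 114, 152, 167, 203, 215]

Pooled cuts: [2, 17, 29, 36, 49, 62, 67, 76, 83, 93, 114, 120, 127, 137, 152, 167, 170, 179, 188, 203, 215]

Fragment lengths:
  [0,2): 2 bp
  [2,17): 15 bp
  [17,29): 12 bp
  [29,36): 7 bp
  [36,49): 13 bp
  [49,62): 13 bp
  [62,67): 5 bp
  [67,76): 9 bp
  [76,83): 7 bp
  [83,93): 10 bp
  [93,114): 21 bp
  [114,120): 6 bp
  [120,127): 7 bp
  [127,137): 10 bp
  [137,152): 15 bp
  [152,167): 15 bp
  [167,170): 3 bp
  [170,179): 9 bp
  [179,188): 9 bp
  [188,203): 15 bp
  [203,215): 12 bp
  [215,220): 5 bp

[2,3,5,5,6,7,7,7,9,9,9,10,10,12,12,13,13,15,15,15,15,21]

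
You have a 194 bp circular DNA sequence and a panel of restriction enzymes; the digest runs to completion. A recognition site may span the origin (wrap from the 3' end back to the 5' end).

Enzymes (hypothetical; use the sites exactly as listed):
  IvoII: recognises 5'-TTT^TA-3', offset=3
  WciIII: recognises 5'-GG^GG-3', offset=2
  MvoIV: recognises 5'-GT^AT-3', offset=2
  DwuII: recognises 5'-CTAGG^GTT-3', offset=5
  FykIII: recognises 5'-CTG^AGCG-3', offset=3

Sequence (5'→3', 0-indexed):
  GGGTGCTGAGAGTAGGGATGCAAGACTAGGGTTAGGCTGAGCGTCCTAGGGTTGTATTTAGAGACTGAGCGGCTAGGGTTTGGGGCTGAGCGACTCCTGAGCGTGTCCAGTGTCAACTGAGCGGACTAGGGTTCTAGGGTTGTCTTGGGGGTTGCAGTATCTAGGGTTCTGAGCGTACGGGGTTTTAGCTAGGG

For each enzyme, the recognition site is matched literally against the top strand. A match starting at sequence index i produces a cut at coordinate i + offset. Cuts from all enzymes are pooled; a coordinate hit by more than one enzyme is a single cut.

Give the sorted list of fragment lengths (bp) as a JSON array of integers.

Scan for sites:
  IvoII (TTTTA, off=3): starts [182] → cuts [185]
  WciIII (GGGG, off=2): starts [81, 146, 147, 178, 191, 192, 193] → cuts [0, 1, 83, 148, 149, 180, 193]
  MvoIV (GTAT, off=2): starts [53, 156] → cuts [55, 158]
  DwuII (CTAGGGTT, off=5): starts [25, 45, 72, 125, 133, 160] → cuts [30, 50, 77, 130, 138, 165]
  FykIII (CTGAGCG, off=3): starts [36, 64, 85, 96, 116, 168] → cuts [39, 67, 88, 99, 119, 171]

Pooled cuts: [0, 1, 30, 39, 50, 55, 67, 77, 83, 88, 99, 119, 130, 138, 148, 149, 158, 165, 171, 180, 185, 193]

Fragment lengths:
  0→1: 1 bp
  1→30: 29 bp
  30→39: 9 bp
  39→50: 11 bp
  50→55: 5 bp
  55→67: 12 bp
  67→77: 10 bp
  77→83: 6 bp
  83→88: 5 bp
  88→99: 11 bp
  99→119: 20 bp
  119→130: 11 bp
  130→138: 8 bp
  138→148: 10 bp
  148→149: 1 bp
  149→158: 9 bp
  158→165: 7 bp
  165→171: 6 bp
  171→180: 9 bp
  180→185: 5 bp
  185→193: 8 bp
  193→0 (wrap): 194-193+0 = 1 bp

[1,1,1,5,5,5,6,6,7,8,8,9,9,9,10,10,11,11,11,12,20,29]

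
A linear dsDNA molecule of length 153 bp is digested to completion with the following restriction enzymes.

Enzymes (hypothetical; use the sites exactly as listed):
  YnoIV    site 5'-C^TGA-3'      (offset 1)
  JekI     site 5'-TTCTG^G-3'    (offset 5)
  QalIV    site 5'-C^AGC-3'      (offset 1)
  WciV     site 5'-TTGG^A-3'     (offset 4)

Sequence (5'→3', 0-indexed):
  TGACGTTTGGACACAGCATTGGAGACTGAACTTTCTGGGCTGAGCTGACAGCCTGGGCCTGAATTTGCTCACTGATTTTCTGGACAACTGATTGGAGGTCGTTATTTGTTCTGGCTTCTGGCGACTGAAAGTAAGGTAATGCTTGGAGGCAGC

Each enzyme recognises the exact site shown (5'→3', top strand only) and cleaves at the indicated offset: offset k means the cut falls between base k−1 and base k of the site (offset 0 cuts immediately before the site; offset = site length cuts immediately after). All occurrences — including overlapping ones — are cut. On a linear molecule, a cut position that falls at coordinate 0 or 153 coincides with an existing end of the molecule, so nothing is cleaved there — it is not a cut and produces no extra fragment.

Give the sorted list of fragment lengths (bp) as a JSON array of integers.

[3,3,4,4,4,4,5,5,6,7,7,8,10,10,10,11,13,18,21]

Scan for sites:
  YnoIV CTGA/1: at [25, 39, 44, 58, 71, 87, 124] ⇒ [26, 40, 45, 59, 72, 88, 125]
  JekI TTCTGG/5: at [32, 77, 108, 115] ⇒ [37, 82, 113, 120]
  QalIV CAGC/1: at [13, 48, 149] ⇒ [14, 49, 150]
  WciV TTGGA/4: at [6, 18, 91, 142] ⇒ [10, 22, 95, 146]

All cut coordinates (distinct, sorted): [10, 14, 22, 26, 37, 40, 45, 49, 59, 72, 82, 88, 95, 113, 120, 125, 146, 150]

Fragment lengths:
  [0,10): 10 bp
  [10,14): 4 bp
  [14,22): 8 bp
  [22,26): 4 bp
  [26,37): 11 bp
  [37,40): 3 bp
  [40,45): 5 bp
  [45,49): 4 bp
  [49,59): 10 bp
  [59,72): 13 bp
  [72,82): 10 bp
  [82,88): 6 bp
  [88,95): 7 bp
  [95,113): 18 bp
  [113,120): 7 bp
  [120,125): 5 bp
  [125,146): 21 bp
  [146,150): 4 bp
  [150,153): 3 bp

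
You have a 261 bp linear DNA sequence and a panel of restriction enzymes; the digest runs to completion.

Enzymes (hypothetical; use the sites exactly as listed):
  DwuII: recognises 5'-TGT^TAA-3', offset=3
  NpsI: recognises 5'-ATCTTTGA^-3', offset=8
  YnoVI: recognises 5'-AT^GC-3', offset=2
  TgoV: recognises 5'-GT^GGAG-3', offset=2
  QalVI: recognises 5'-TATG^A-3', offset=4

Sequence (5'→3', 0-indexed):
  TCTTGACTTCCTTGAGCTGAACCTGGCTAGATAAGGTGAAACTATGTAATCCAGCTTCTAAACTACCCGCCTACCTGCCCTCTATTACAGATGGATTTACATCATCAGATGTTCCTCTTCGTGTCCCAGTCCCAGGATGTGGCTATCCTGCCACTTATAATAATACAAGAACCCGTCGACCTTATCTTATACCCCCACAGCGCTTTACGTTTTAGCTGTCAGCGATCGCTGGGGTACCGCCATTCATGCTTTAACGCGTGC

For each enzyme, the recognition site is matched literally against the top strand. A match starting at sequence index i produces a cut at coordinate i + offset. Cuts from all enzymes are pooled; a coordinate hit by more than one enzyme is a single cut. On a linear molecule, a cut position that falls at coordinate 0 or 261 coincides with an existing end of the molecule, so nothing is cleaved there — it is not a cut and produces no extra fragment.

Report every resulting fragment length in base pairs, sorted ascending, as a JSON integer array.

Scan for sites:
  DwuII (TGTTAA, off=3): no sites
  NpsI (ATCTTTGA, off=8): no sites
  YnoVI (ATGC, off=2): starts [245] → cuts [247]
  TgoV (GTGGAG, off=2): no sites
  QalVI (TATGA, off=4): no sites

Pooled cuts: [247]

Fragments:
  [0,247): 247 bp
  [247,261): 14 bp

[14,247]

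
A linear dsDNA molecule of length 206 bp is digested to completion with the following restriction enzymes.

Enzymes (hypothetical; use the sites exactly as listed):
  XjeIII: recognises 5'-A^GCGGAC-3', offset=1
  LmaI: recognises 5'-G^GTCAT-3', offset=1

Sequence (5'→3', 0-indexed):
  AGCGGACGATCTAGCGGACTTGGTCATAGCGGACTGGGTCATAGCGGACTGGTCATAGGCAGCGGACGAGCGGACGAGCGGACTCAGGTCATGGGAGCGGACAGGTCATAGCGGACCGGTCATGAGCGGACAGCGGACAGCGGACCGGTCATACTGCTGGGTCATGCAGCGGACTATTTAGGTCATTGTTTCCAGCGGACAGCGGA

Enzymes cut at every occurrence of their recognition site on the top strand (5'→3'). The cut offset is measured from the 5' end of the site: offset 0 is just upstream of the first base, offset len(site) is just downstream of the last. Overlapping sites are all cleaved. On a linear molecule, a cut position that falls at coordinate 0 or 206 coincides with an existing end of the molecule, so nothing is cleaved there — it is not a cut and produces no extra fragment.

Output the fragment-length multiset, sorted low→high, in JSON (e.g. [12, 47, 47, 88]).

Per-enzyme occurrences:
  XjeIII AGCGGAC/1: at [0, 12, 27, 42, 60, 68, 76, 95, 109, 124, 131, 138, 167, 193] ⇒ [1, 13, 28, 43, 61, 69, 77, 96, 110, 125, 132, 139, 168, 194]
  LmaI GGTCAT/1: at [21, 36, 50, 86, 103, 117, 146, 159, 180] ⇒ [22, 37, 51, 87, 104, 118, 147, 160, 181]

Pooled cuts: [1, 13, 22, 28, 37, 43, 51, 61, 69, 77, 87, 96, 104, 110, 118, 125, 132, 139, 147, 160, 168, 181, 194]

Fragments:
  [0,1): 1 bp
  [1,13): 12 bp
  [13,22): 9 bp
  [22,28): 6 bp
  [28,37): 9 bp
  [37,43): 6 bp
  [43,51): 8 bp
  [51,61): 10 bp
  [61,69): 8 bp
  [69,77): 8 bp
  [77,87): 10 bp
  [87,96): 9 bp
  [96,104): 8 bp
  [104,110): 6 bp
  [110,118): 8 bp
  [118,125): 7 bp
  [125,132): 7 bp
  [132,139): 7 bp
  [139,147): 8 bp
  [147,160): 13 bp
  [160,168): 8 bp
  [168,181): 13 bp
  [181,194): 13 bp
  [194,206): 12 bp

[1,6,6,6,7,7,7,8,8,8,8,8,8,8,9,9,9,10,10,12,12,13,13,13]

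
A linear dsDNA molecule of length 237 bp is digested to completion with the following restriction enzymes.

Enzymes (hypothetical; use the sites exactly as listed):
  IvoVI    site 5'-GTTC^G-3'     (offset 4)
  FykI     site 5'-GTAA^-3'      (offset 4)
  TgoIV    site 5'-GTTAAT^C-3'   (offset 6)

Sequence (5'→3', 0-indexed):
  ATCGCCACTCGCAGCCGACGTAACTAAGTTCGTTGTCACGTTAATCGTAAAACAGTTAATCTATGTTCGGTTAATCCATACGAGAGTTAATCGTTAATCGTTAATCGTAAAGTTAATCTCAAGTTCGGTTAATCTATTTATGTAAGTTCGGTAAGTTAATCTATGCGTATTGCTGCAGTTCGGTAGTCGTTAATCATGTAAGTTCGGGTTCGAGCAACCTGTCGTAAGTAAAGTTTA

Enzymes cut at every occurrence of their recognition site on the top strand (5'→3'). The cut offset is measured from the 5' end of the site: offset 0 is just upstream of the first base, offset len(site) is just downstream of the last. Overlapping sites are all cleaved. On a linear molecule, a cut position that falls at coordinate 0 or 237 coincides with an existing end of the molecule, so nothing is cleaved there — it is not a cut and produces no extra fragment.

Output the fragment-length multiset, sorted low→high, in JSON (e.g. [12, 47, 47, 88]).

Scan for sites:
  IvoVI (GTTCG, off=4): starts [27, 64, 122, 145, 177, 201, 207] → cuts [31, 68, 126, 149, 181, 205, 211]
  FykI (GTAA, off=4): starts [19, 46, 106, 141, 150, 197, 223, 227] → cuts [23, 50, 110, 145, 154, 201, 227, 231]
  TgoIV (GTTAATC, off=6): starts [39, 54, 69, 85, 92, 99, 111, 127, 154, 188] → cuts [45, 60, 75, 91, 98, 105, 117, 133, 160, 194]

All cut coordinates (distinct, sorted): [23, 31, 45, 50, 60, 68, 75, 91, 98, 105, 110, 117, 126, 133, 145, 149, 154, 160, 181, 194, 201, 205, 211, 227, 231]

Fragments:
  [0,23): 23 bp
  [23,31): 8 bp
  [31,45): 14 bp
  [45,50): 5 bp
  [50,60): 10 bp
  [60,68): 8 bp
  [68,75): 7 bp
  [75,91): 16 bp
  [91,98): 7 bp
  [98,105): 7 bp
  [105,110): 5 bp
  [110,117): 7 bp
  [117,126): 9 bp
  [126,133): 7 bp
  [133,145): 12 bp
  [145,149): 4 bp
  [149,154): 5 bp
  [154,160): 6 bp
  [160,181): 21 bp
  [181,194): 13 bp
  [194,201): 7 bp
  [201,205): 4 bp
  [205,211): 6 bp
  [211,227): 16 bp
  [227,231): 4 bp
  [231,237): 6 bp

[4,4,4,5,5,5,6,6,6,7,7,7,7,7,7,8,8,9,10,12,13,14,16,16,21,23]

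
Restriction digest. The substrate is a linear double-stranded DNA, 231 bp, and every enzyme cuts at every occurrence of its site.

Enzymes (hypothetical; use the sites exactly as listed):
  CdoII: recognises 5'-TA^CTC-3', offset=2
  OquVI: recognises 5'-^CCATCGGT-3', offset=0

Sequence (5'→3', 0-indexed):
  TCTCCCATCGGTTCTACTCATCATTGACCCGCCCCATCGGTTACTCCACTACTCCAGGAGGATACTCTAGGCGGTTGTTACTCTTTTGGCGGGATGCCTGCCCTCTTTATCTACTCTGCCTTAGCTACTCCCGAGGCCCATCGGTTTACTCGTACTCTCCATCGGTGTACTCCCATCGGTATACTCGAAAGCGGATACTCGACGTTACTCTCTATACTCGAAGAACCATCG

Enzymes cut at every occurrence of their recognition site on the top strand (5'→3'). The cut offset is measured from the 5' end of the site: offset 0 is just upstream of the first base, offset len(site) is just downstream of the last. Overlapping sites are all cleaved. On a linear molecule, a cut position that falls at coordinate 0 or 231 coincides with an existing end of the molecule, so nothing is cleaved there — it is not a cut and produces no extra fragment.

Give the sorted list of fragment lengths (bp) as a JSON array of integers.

Scan for sites:
  CdoII (TACTC, off=2): starts [14, 41, 49, 62, 78, 111, 125, 146, 152, 167, 181, 195, 205, 214] → cuts [16, 43, 51, 64, 80, 113, 127, 148, 154, 169, 183, 197, 207, 216]
  OquVI (CCATCGGT, off=0): starts [4, 33, 137, 158, 172] → cuts [4, 33, 137, 158, 172]

All cut coordinates (distinct, sorted): [4, 16, 33, 43, 51, 64, 80, 113, 127, 137, 148, 154, 158, 169, 172, 183, 197, 207, 216]

Fragment lengths:
  [0,4): 4 bp
  [4,16): 12 bp
  [16,33): 17 bp
  [33,43): 10 bp
  [43,51): 8 bp
  [51,64): 13 bp
  [64,80): 16 bp
  [80,113): 33 bp
  [113,127): 14 bp
  [127,137): 10 bp
  [137,148): 11 bp
  [148,154): 6 bp
  [154,158): 4 bp
  [158,169): 11 bp
  [169,172): 3 bp
  [172,183): 11 bp
  [183,197): 14 bp
  [197,207): 10 bp
  [207,216): 9 bp
  [216,231): 15 bp

[3,4,4,6,8,9,10,10,10,11,11,11,12,13,14,14,15,16,17,33]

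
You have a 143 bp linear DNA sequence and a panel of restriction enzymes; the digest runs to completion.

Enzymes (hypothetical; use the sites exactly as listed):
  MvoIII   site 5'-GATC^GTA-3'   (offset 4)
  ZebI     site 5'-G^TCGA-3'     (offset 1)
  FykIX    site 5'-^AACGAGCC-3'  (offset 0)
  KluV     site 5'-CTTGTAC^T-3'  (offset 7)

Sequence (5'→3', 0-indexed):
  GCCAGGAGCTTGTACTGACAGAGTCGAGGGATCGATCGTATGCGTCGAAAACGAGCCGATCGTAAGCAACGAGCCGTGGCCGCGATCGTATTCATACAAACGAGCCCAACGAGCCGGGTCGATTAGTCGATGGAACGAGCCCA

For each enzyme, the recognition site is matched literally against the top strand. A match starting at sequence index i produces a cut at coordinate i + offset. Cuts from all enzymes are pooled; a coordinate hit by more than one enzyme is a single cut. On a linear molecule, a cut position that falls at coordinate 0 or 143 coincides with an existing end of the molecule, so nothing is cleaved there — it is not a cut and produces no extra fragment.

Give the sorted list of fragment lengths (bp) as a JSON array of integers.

Per-enzyme occurrences:
  MvoIII GATCGTA/4: at [33, 57, 83] ⇒ [37, 61, 87]
  ZebI GTCGA/1: at [22, 43, 117, 125] ⇒ [23, 44, 118, 126]
  FykIX AACGAGCC/0: at [49, 67, 98, 107, 133] ⇒ [49, 67, 98, 107, 133]
  KluV CTTGTACT/7: at [8] ⇒ [15]

Pooled cuts: [15, 23, 37, 44, 49, 61, 67, 87, 98, 107, 118, 126, 133]

Fragment lengths:
  [0,15): 15 bp
  [15,23): 8 bp
  [23,37): 14 bp
  [37,44): 7 bp
  [44,49): 5 bp
  [49,61): 12 bp
  [61,67): 6 bp
  [67,87): 20 bp
  [87,98): 11 bp
  [98,107): 9 bp
  [107,118): 11 bp
  [118,126): 8 bp
  [126,133): 7 bp
  [133,143): 10 bp

[5,6,7,7,8,8,9,10,11,11,12,14,15,20]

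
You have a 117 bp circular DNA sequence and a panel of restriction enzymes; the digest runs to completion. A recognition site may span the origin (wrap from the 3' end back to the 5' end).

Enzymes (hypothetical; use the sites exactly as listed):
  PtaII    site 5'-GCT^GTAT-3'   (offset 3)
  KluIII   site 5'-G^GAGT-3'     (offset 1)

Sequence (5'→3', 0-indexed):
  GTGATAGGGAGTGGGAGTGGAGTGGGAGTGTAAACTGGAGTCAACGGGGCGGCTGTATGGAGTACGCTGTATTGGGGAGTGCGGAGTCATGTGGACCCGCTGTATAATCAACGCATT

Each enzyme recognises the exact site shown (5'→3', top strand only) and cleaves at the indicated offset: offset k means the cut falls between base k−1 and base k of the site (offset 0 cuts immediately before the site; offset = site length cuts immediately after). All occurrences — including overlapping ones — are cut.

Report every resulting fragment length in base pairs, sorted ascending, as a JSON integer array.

Per-enzyme occurrences:
  PtaII (GCTGTAT, off=3): starts [51, 65, 98] → cuts [54, 68, 101]
  KluIII (GGAGT, off=1): starts [7, 13, 18, 24, 36, 58, 75, 82] → cuts [8, 14, 19, 25, 37, 59, 76, 83]

All cut coordinates (distinct, sorted): [8, 14, 19, 25, 37, 54, 59, 68, 76, 83, 101]

Fragments:
  8→14: 6 bp
  14→19: 5 bp
  19→25: 6 bp
  25→37: 12 bp
  37→54: 17 bp
  54→59: 5 bp
  59→68: 9 bp
  68→76: 8 bp
  76→83: 7 bp
  83→101: 18 bp
  101→8 (wrap): 117-101+8 = 24 bp

[5,5,6,6,7,8,9,12,17,18,24]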